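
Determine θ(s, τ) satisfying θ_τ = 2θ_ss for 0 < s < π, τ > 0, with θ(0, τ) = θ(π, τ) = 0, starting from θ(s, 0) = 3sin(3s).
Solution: Using separation of variables θ = X(s)G(τ):
Eigenfunctions: sin(ns), n = 1, 2, 3, ...
General solution: θ(s, τ) = Σ c_n sin(ns) exp(-2n² τ)
Matching θ(s,0) = 3sin(3s) term by term: c_3=3.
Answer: θ(s, τ) = 3exp(-18τ)sin(3s)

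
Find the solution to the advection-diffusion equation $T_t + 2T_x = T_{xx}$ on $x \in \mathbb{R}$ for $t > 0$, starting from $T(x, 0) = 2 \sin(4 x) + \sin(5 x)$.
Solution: Moving frame: $\eta = x - 2t$, $\sigma = t$, $T = u(\eta,\sigma)$, so $T_t = u_{\sigma} - 2u_{\eta}$ and $T_{xx} = u_{\eta\eta}$.
Hence $T_t + 2T_x = u_{\sigma}$ and the PDE becomes the heat equation $u_{\sigma} = u_{\eta\eta}$ on $\eta \in \mathbb{R}$.
Initial data: $u(\eta,0) = T(\eta,0) = 2 \sin(4 \eta) + \sin(5 \eta)$. Each mode $\sin(n\eta)$ decays as $e^{-n^2\sigma}$ on $\mathbb{R}$, so $u(\eta,\sigma) = \sum c_n e^{-n^2\sigma} \sin(n\eta)$ with $c_4=2, c_5=1$: $u(\eta,\sigma) = 2 e^{-16 \sigma} \sin(4 \eta) + e^{-25 \sigma} \sin(5 \eta)$.
Substituting back: $T(x,t) = u(x - 2t, t)$.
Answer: $T(x, t) = -2 e^{-16 t} \sin(8 t - 4 x) -  e^{-25 t} \sin(10 t - 5 x)$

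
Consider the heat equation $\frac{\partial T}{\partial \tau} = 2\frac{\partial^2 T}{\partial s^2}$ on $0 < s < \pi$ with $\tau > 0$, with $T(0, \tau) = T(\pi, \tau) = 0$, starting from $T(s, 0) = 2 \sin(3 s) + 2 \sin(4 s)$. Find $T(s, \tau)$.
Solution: Separating variables: $T = \sum c_n e^{-2n^2\tau} \sin(ns)$. From $T(s,0) = 2 \sin(3 s) + 2 \sin(4 s)$: $c_3=2, c_4=2$.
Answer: $T(s, \tau) = 2 e^{-18 \tau} \sin(3 s) + 2 e^{-32 \tau} \sin(4 s)$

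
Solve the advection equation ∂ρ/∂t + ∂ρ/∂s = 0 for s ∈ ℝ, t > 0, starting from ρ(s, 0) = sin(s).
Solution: By characteristics (ds/dt = 1), ρ(s,t) = f(s - t) with f = ρ(·, 0).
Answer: ρ(s, t) = sin(s - t)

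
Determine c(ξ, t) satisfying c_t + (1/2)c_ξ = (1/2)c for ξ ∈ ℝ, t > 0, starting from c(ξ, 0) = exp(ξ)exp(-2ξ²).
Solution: Substitute c = exp(ξ)u, i.e. u = exp(-ξ)c.
By the product rule, c_ξ = exp(ξ)(u_ξ + u), c_t = exp(ξ)u_t.
Substituting into the PDE and dividing by exp(ξ): u_t + (1/2)(u_ξ + u) = (1/2)u.
The lower-order terms cancel, leaving the standard advection equation u_t + (1/2)u_ξ = 0.
Initial data for u: u(ξ,0) = exp(-ξ)c(ξ,0) = exp(-2ξ²).
Solve for u:
  By method of characteristics (waves move right with speed 1/2):
  Along characteristics ξ - (1/2)t = const, u is constant, so u(ξ,t) = f(ξ - (1/2)t) with f = u(·, 0).
Hence u(ξ,t) = exp(-2(-t/2 + ξ)²).
Transform back: c(ξ,t) = exp(ξ)u(ξ,t).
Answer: c(ξ, t) = exp(ξ)exp(-2(-t/2 + ξ)²)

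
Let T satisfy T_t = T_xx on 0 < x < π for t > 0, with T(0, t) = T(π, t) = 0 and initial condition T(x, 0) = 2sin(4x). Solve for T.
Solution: Separating variables: T = Σ c_n exp(-n²t) sin(nx). From T(x,0) = 2sin(4x): c_4=2.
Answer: T(x, t) = 2exp(-16t)sin(4x)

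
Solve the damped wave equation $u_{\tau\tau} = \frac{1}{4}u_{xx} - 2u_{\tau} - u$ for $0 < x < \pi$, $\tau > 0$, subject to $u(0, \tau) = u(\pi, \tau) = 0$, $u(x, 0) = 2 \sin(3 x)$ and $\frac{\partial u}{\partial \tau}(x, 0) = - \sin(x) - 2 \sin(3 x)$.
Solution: Substitute $u = e^{-\tau}w$, i.e. $w = e^{\tau}u$.
By the product rule, $u_{\tau} = e^{-\tau}(w_{\tau} - w)$, $u_{\tau\tau} = e^{-\tau}(w_{\tau\tau} - 2w_{\tau} + w)$, $u_{xx} = e^{-\tau}w_{xx}$.
Substituting into the PDE and dividing by $e^{-\tau}$: $w_{\tau\tau} - 2w_{\tau} + w = \frac{1}{4}w_{xx} - 2(w_{\tau} - w) - w$.
The lower-order terms cancel, leaving the standard wave equation $w_{\tau\tau} = \frac{1}{4}w_{xx}$.
Initial data for $w$: $w(x,0) = u(x,0) = 2 \sin(3 x)$; $w_{\tau}(x,0) = u_{\tau}(x,0) + u(x,0) = - \sin(x)$. The boundary conditions carry over: $w(0,\tau) = w(\pi,\tau) = 0$.
Solve for $w$:
  Using separation of variables $w = X(x)T(\tau)$:
  Eigenfunctions: $\sin(nx)$, $n = 1, 2, 3, \ldots$
  General solution: $w(x, \tau) = \sum [A_n \cos(n \tau/2) + B_n \sin(n \tau/2)] \sin(nx)$
  From $w(x,0) = 2 \sin(3 x)$: $A_3=2$. From $w_{\tau}(x,0) = - \sin(x)$, using $w_{\tau}(x,0) = \sum \omega_n B_n \sin(nx)$ with $\omega_n = n/2$: $B_1 = (-1)/(1/2) = -2$.
Hence $w(x,\tau) = -2 \sin(x) \sin(\tau/2) + 2 \sin(3 x) \cos(3 \tau/2)$.
Transform back: $u(x,\tau) = e^{-\tau}w(x,\tau)$.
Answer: $u(x, \tau) = -2 e^{-\tau} \sin(\tau/2) \sin(x) + 2 e^{-\tau} \sin(3 x) \cos(3 \tau/2)$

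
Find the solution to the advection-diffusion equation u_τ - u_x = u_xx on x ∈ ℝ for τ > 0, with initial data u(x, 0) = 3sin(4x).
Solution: Moving frame: η = x + τ, σ = τ, u = w(η,σ), so u_τ = w_σ + w_η and u_xx = w_ηη.
Hence u_τ - u_x = w_σ and the PDE becomes the heat equation w_σ = w_ηη on η ∈ ℝ.
Initial data: w(η,0) = u(η,0) = 3sin(4η). Each mode sin(nη) decays as exp(-n²σ) on ℝ, so w(η,σ) = Σ c_n exp(-n²σ) sin(nη) with c_4=3: w(η,σ) = 3exp(-16σ)sin(4η).
Substituting back: u(x,τ) = w(x + τ, τ).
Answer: u(x, τ) = 3exp(-16τ)sin(4x + 4τ)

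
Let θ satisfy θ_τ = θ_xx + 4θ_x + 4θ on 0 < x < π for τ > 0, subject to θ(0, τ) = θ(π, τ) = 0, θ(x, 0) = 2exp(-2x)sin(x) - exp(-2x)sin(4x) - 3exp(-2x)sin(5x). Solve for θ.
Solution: Substitute θ = exp(-2x)u, i.e. u = exp(2x)θ.
By the product rule, θ_x = exp(-2x)(u_x - 2u), θ_xx = exp(-2x)(u_xx - 4u_x + 4u), θ_τ = exp(-2x)u_τ.
Substituting into the PDE and dividing by exp(-2x): u_τ = (u_xx - 4u_x + 4u) + 4(u_x - 2u) + 4u.
The lower-order terms cancel, leaving the standard heat equation u_τ = u_xx.
Initial data for u: u(x,0) = exp(2x)θ(x,0) = 2sin(x) - sin(4x) - 3sin(5x). The boundary conditions carry over: u(0,τ) = u(π,τ) = 0.
Solve for u:
  Using separation of variables u = X(x)G(τ):
  Eigenfunctions: sin(nx), n = 1, 2, 3, ...
  General solution: u(x, τ) = Σ c_n sin(nx) exp(-n² τ)
  Matching u(x,0) = 2sin(x) - sin(4x) - 3sin(5x) term by term: c_1=2, c_4=-1, c_5=-3.
Hence u(x,τ) = 2exp(-τ)sin(x) - exp(-16τ)sin(4x) - 3exp(-25τ)sin(5x).
Transform back: θ(x,τ) = exp(-2x)u(x,τ).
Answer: θ(x, τ) = 2exp(-2x)exp(-τ)sin(x) - exp(-2x)exp(-16τ)sin(4x) - 3exp(-2x)exp(-25τ)sin(5x)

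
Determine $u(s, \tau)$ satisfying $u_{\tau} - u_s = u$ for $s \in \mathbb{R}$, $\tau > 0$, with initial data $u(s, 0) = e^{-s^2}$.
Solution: Substitute $u = e^{\tau}w$, i.e. $w = e^{-\tau}u$.
By the product rule, $u_{\tau} = e^{\tau}(w_{\tau} + w)$, $u_s = e^{\tau}w_s$.
Substituting into the PDE and dividing by $e^{\tau}$: $w_{\tau} + w - w_s = w$.
The lower-order terms cancel, leaving the standard advection equation $w_{\tau} - w_s = 0$.
Initial data for $w$: $w(s,0) = u(s,0) = e^{-s^2}$.
Solve for $w$:
  By method of characteristics (waves move left with speed 1):
  Along characteristics $s + \tau =$ const, $w$ is constant, so $w(s,\tau) = f(s + \tau)$ with $f = w( \cdot , 0)$.
Hence $w(s,\tau) = e^{-(s + \tau)^2}$.
Transform back: $u(s,\tau) = e^{\tau}w(s,\tau)$.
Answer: $u(s, \tau) = e^{\tau} e^{-(\tau + s)^2}$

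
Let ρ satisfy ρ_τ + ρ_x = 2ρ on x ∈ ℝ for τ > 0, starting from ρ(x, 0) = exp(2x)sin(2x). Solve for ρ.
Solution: Substitute ρ = exp(2x)u.
Then ρ_x = exp(2x)(u_x + 2u), ρ_τ = exp(2x)u_τ; substituting and dividing by exp(2x), the lower-order terms cancel: u_τ + u_x = 0 (standard advection equation).
Data for u: u(x,0) = exp(-2x)ρ(x,0) = sin(2x).
By characteristics (dx/dτ = 1), u(x,τ) = f(x - τ) with f = u(·, 0).
So u(x,τ) = sin(2x - 2τ), and ρ(x,τ) = exp(2x)u(x,τ).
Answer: ρ(x, τ) = exp(2x)sin(2x - 2τ)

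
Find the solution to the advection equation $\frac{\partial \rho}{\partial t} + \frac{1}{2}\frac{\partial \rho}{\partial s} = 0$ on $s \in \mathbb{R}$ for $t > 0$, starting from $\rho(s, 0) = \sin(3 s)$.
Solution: By method of characteristics (waves move right with speed 1/2):
Along characteristics $s - \frac{1}{2}t =$ const, $\rho$ is constant, so $\rho(s,t) = f(s - \frac{1}{2}t)$ with $f = \rho( \cdot , 0)$.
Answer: $\rho(s, t) = \sin(3 s - 3 t/2)$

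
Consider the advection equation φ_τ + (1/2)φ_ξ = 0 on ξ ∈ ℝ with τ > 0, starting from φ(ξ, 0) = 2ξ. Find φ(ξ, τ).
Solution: By method of characteristics (waves move right with speed 1/2):
Along characteristics ξ - (1/2)τ = const, φ is constant, so φ(ξ,τ) = f(ξ - (1/2)τ) with f = φ(·, 0).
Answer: φ(ξ, τ) = 2ξ - τ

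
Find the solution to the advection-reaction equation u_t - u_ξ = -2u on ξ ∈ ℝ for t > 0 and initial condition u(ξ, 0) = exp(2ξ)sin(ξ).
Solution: Substitute u = exp(2ξ)w, i.e. w = exp(-2ξ)u.
By the product rule, u_ξ = exp(2ξ)(w_ξ + 2w), u_t = exp(2ξ)w_t.
Substituting into the PDE and dividing by exp(2ξ): w_t - (w_ξ + 2w) = -2w.
The lower-order terms cancel, leaving the standard advection equation w_t - w_ξ = 0.
Initial data for w: w(ξ,0) = exp(-2ξ)u(ξ,0) = sin(ξ).
Solve for w:
  By method of characteristics (waves move left with speed 1):
  Along characteristics ξ + t = const, w is constant, so w(ξ,t) = f(ξ + t) with f = w(·, 0).
Hence w(ξ,t) = sin(t + ξ).
Transform back: u(ξ,t) = exp(2ξ)w(ξ,t).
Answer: u(ξ, t) = exp(2ξ)sin(t + ξ)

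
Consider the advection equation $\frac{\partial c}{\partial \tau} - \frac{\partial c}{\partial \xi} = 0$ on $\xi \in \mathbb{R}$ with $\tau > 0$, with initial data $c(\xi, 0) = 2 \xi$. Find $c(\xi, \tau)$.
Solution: By method of characteristics (waves move left with speed 1):
Along characteristics $\xi + \tau =$ const, $c$ is constant, so $c(\xi,\tau) = f(\xi + \tau)$ with $f = c( \cdot , 0)$.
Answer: $c(\xi, \tau) = 2 \tau + 2 \xi$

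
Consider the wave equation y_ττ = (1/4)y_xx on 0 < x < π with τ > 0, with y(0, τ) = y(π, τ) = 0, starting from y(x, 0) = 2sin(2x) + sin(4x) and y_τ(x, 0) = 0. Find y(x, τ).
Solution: Separating variables: y = Σ [A_n cos(ω_n τ) + B_n sin(ω_n τ)] sin(nx), ω_n = n/2. From ICs: A_2=2, A_4=1.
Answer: y(x, τ) = 2sin(2x)cos(τ) + sin(4x)cos(2τ)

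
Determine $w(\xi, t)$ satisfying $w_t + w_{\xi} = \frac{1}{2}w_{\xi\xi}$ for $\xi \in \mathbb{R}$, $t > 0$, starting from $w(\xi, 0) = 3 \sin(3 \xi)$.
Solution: Moving frame: $\eta = \xi - t$, $\sigma = t$, $w = u(\eta,\sigma)$, so $w_t = u_{\sigma} - u_{\eta}$ and $w_{\xi\xi} = u_{\eta\eta}$.
Hence $w_t + w_{\xi} = u_{\sigma}$ and the PDE becomes the heat equation $u_{\sigma} = \frac{1}{2}u_{\eta\eta}$ on $\eta \in \mathbb{R}$.
Initial data: $u(\eta,0) = w(\eta,0) = 3 \sin(3 \eta)$. Each mode $\sin(n\eta)$ decays as $e^{-n^2\sigma/2}$ on $\mathbb{R}$, so $u(\eta,\sigma) = \sum c_n e^{-n^2\sigma/2} \sin(n\eta)$ with $c_3=3$: $u(\eta,\sigma) = 3 e^{-9 \sigma/2} \sin(3 \eta)$.
Substituting back: $w(\xi,t) = u(\xi - t, t)$.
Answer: $w(\xi, t) = 3 e^{-9 t/2} \sin(3 \xi - 3 t)$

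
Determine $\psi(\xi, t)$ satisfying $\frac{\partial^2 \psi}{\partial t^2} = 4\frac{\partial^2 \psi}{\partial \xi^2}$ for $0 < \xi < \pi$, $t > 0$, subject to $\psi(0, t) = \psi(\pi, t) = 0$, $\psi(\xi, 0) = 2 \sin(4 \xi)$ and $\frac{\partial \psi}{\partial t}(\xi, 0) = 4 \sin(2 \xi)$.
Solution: Separating variables: $\psi = \sum [A_n \cos(\omega_n t) + B_n \sin(\omega_n t)] \sin(n\xi)$, $\omega_n = 2n$. From ICs ($B_n$ = velocity coefficient / $\omega_n$): $A_4=2, B_2=1$.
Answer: $\psi(\xi, t) = \sin(2 \xi) \sin(4 t) + 2 \sin(4 \xi) \cos(8 t)$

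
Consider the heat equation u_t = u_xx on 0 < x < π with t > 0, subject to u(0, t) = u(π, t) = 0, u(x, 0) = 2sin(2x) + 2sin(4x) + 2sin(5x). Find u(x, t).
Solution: Separating variables: u = Σ c_n exp(-n²t) sin(nx). From u(x,0) = 2sin(2x) + 2sin(4x) + 2sin(5x): c_2=2, c_4=2, c_5=2.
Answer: u(x, t) = 2exp(-4t)sin(2x) + 2exp(-16t)sin(4x) + 2exp(-25t)sin(5x)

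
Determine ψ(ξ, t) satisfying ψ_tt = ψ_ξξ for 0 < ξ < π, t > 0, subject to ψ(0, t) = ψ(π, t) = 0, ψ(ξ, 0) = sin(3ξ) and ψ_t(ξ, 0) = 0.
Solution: Separating variables: ψ = Σ [A_n cos(ω_n t) + B_n sin(ω_n t)] sin(nξ), ω_n = n. From ICs: A_3=1.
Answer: ψ(ξ, t) = sin(3ξ)cos(3t)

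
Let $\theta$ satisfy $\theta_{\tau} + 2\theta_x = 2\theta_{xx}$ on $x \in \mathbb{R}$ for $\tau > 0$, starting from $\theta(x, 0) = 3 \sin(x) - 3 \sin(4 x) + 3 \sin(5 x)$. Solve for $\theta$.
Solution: Change to a moving frame: let $\eta = x - 2\tau$, $\sigma = \tau$ and write $\theta(x,\tau) = u(\eta,\sigma)$.
By the chain rule $\theta_{\tau} = u_{\sigma} - 2u_{\eta}$, $\theta_x = u_{\eta}$, $\theta_{xx} = u_{\eta\eta}$.
Then $\theta_{\tau} + 2\theta_x = u_{\sigma}$: the advection term cancels and the PDE becomes the heat equation $u_{\sigma} = 2u_{\eta\eta}$ on $\eta \in \mathbb{R}$.
Initial data: $u(\eta,0) = \theta(\eta,0) = 3 \sin(\eta) - 3 \sin(4 \eta) + 3 \sin(5 \eta)$.
On $\eta \in \mathbb{R}$ each mode satisfies $(\sin(n\eta))'' = -n^2 \sin(n\eta)$, so $e^{-2n^2\sigma} \sin(n\eta)$ solves the heat equation; by superposition $u(\eta,\sigma) = \sum c_n e^{-2n^2\sigma} \sin(n\eta)$.
Reading off the coefficients: $c_1=3, c_4=-3, c_5=3$, so $u(\eta,\sigma) = 3 e^{-2 \sigma} \sin(\eta) - 3 e^{-32 \sigma} \sin(4 \eta) + 3 e^{-50 \sigma} \sin(5 \eta)$.
Substituting back $\eta = x - 2\tau$, $\sigma = \tau$: $\theta(x,\tau) = u(x - 2\tau, \tau)$.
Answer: $\theta(x, \tau) = -3 e^{-2 \tau} \sin(2 \tau - x) + 3 e^{-32 \tau} \sin(8 \tau - 4 x) - 3 e^{-50 \tau} \sin(10 \tau - 5 x)$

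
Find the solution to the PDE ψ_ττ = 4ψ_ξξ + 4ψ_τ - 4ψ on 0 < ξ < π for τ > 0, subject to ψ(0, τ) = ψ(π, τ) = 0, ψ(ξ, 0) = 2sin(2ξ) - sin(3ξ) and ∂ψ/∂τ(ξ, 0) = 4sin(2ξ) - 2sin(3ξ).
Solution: Substitute ψ = exp(2τ)u.
Then ψ_τ = exp(2τ)(u_τ + 2u), ψ_ττ = exp(2τ)(u_ττ + 4u_τ + 4u), ψ_ξξ = exp(2τ)u_ξξ; substituting and dividing by exp(2τ), the lower-order terms cancel: u_ττ = 4u_ξξ (standard wave equation).
Data for u: u(ξ,0) = ψ(ξ,0) = 2sin(2ξ) - sin(3ξ); u_τ(ξ,0) = ψ_τ(ξ,0) - 2ψ(ξ,0) = 0. The boundary conditions carry over: u(0,τ) = u(π,τ) = 0.
Separating variables: u = Σ [A_n cos(ω_n τ) + B_n sin(ω_n τ)] sin(nξ), ω_n = 2n. From ICs: A_2=2, A_3=-1.
So u(ξ,τ) = 2sin(2ξ)cos(4τ) - sin(3ξ)cos(6τ), and ψ(ξ,τ) = exp(2τ)u(ξ,τ).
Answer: ψ(ξ, τ) = 2exp(2τ)sin(2ξ)cos(4τ) - exp(2τ)sin(3ξ)cos(6τ)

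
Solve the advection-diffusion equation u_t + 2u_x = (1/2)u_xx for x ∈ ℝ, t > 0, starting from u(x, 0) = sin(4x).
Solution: Change to a moving frame: let η = x - 2t, σ = t and write u(x,t) = w(η,σ).
By the chain rule u_t = w_σ - 2w_η, u_x = w_η, u_xx = w_ηη.
Then u_t + 2u_x = w_σ: the advection term cancels and the PDE becomes the heat equation w_σ = (1/2)w_ηη on η ∈ ℝ.
Initial data: w(η,0) = u(η,0) = sin(4η).
On η ∈ ℝ each mode satisfies (sin(nη))″ = -n² sin(nη), so exp(-n²σ/2) sin(nη) solves the heat equation; by superposition w(η,σ) = Σ c_n exp(-n²σ/2) sin(nη).
Reading off the coefficients: c_4=1, so w(η,σ) = exp(-8σ)sin(4η).
Substituting back η = x - 2t, σ = t: u(x,t) = w(x - 2t, t).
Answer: u(x, t) = -exp(-8t)sin(8t - 4x)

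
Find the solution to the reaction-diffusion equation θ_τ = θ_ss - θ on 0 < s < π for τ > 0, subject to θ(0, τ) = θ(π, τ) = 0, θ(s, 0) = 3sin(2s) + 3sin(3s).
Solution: Substitute θ = exp(-τ)u, i.e. u = exp(τ)θ.
By the product rule, θ_τ = exp(-τ)(u_τ - u), θ_ss = exp(-τ)u_ss.
Substituting into the PDE and dividing by exp(-τ): u_τ - u = u_ss - u.
The lower-order terms cancel, leaving the standard heat equation u_τ = u_ss.
Initial data for u: u(s,0) = θ(s,0) = 3sin(2s) + 3sin(3s). The boundary conditions carry over: u(0,τ) = u(π,τ) = 0.
Solve for u:
  Using separation of variables u = X(s)G(τ):
  Eigenfunctions: sin(ns), n = 1, 2, 3, ...
  General solution: u(s, τ) = Σ c_n sin(ns) exp(-n² τ)
  Matching u(s,0) = 3sin(2s) + 3sin(3s) term by term: c_2=3, c_3=3.
Hence u(s,τ) = 3exp(-4τ)sin(2s) + 3exp(-9τ)sin(3s).
Transform back: θ(s,τ) = exp(-τ)u(s,τ).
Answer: θ(s, τ) = 3exp(-5τ)sin(2s) + 3exp(-10τ)sin(3s)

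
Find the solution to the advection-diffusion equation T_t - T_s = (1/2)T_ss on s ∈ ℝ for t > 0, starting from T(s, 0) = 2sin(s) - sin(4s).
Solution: Moving frame: η = s + t, σ = t, T = u(η,σ), so T_t = u_σ + u_η and T_ss = u_ηη.
Hence T_t - T_s = u_σ and the PDE becomes the heat equation u_σ = (1/2)u_ηη on η ∈ ℝ.
Initial data: u(η,0) = T(η,0) = 2sin(η) - sin(4η). Each mode sin(nη) decays as exp(-n²σ/2) on ℝ, so u(η,σ) = Σ c_n exp(-n²σ/2) sin(nη) with c_1=2, c_4=-1: u(η,σ) = -exp(-8σ)sin(4η) + 2exp(-σ/2)sin(η).
Substituting back: T(s,t) = u(s + t, t).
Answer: T(s, t) = -exp(-8t)sin(4s + 4t) + 2exp(-t/2)sin(s + t)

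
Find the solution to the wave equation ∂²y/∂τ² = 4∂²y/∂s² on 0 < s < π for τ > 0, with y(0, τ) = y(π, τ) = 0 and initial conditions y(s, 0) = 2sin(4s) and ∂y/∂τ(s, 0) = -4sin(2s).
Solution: Using separation of variables y = X(s)T(τ):
Eigenfunctions: sin(ns), n = 1, 2, 3, ...
General solution: y(s, τ) = Σ [A_n cos(2n τ) + B_n sin(2n τ)] sin(ns)
From y(s,0) = 2sin(4s): A_4=2. From y_τ(s,0) = -4sin(2s), using y_τ(s,0) = Σ ω_n B_n sin(ns) with ω_n = 2n: B_2 = (-4)/4 = -1.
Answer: y(s, τ) = -sin(2s)sin(4τ) + 2sin(4s)cos(8τ)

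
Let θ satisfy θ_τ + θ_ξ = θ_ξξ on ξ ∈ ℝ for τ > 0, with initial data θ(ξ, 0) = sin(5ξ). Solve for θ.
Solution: Change to a moving frame: let η = ξ - τ, σ = τ and write θ(ξ,τ) = u(η,σ).
By the chain rule θ_τ = u_σ - u_η, θ_ξ = u_η, θ_ξξ = u_ηη.
Then θ_τ + θ_ξ = u_σ: the advection term cancels and the PDE becomes the heat equation u_σ = u_ηη on η ∈ ℝ.
Initial data: u(η,0) = θ(η,0) = sin(5η).
On η ∈ ℝ each mode satisfies (sin(nη))″ = -n² sin(nη), so exp(-n²σ) sin(nη) solves the heat equation; by superposition u(η,σ) = Σ c_n exp(-n²σ) sin(nη).
Reading off the coefficients: c_5=1, so u(η,σ) = exp(-25σ)sin(5η).
Substituting back η = ξ - τ, σ = τ: θ(ξ,τ) = u(ξ - τ, τ).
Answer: θ(ξ, τ) = exp(-25τ)sin(5ξ - 5τ)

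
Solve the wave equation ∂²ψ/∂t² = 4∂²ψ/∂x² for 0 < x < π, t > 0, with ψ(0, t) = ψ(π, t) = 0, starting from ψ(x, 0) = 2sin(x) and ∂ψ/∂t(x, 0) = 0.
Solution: Separating variables: ψ = Σ [A_n cos(ω_n t) + B_n sin(ω_n t)] sin(nx), ω_n = 2n. From ICs: A_1=2.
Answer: ψ(x, t) = 2sin(x)cos(2t)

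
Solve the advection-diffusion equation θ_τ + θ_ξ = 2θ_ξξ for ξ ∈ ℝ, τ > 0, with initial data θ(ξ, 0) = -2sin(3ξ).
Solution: Change to a moving frame: let η = ξ - τ, σ = τ and write θ(ξ,τ) = u(η,σ).
By the chain rule θ_τ = u_σ - u_η, θ_ξ = u_η, θ_ξξ = u_ηη.
Then θ_τ + θ_ξ = u_σ: the advection term cancels and the PDE becomes the heat equation u_σ = 2u_ηη on η ∈ ℝ.
Initial data: u(η,0) = θ(η,0) = -2sin(3η).
On η ∈ ℝ each mode satisfies (sin(nη))″ = -n² sin(nη), so exp(-2n²σ) sin(nη) solves the heat equation; by superposition u(η,σ) = Σ c_n exp(-2n²σ) sin(nη).
Reading off the coefficients: c_3=-2, so u(η,σ) = -2exp(-18σ)sin(3η).
Substituting back η = ξ - τ, σ = τ: θ(ξ,τ) = u(ξ - τ, τ).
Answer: θ(ξ, τ) = -2exp(-18τ)sin(3ξ - 3τ)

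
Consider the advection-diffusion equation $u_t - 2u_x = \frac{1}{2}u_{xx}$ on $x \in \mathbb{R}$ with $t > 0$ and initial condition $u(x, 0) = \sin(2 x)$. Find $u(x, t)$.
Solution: Change to a moving frame: let $\eta = x + 2t$, $\sigma = t$ and write $u(x,t) = w(\eta,\sigma)$.
By the chain rule $u_t = w_{\sigma} + 2w_{\eta}$, $u_x = w_{\eta}$, $u_{xx} = w_{\eta\eta}$.
Then $u_t - 2u_x = w_{\sigma}$: the advection term cancels and the PDE becomes the heat equation $w_{\sigma} = \frac{1}{2}w_{\eta\eta}$ on $\eta \in \mathbb{R}$.
Initial data: $w(\eta,0) = u(\eta,0) = \sin(2 \eta)$.
On $\eta \in \mathbb{R}$ each mode satisfies $(\sin(n\eta))'' = -n^2 \sin(n\eta)$, so $e^{-n^2\sigma/2} \sin(n\eta)$ solves the heat equation; by superposition $w(\eta,\sigma) = \sum c_n e^{-n^2\sigma/2} \sin(n\eta)$.
Reading off the coefficients: $c_2=1$, so $w(\eta,\sigma) = e^{-2 \sigma} \sin(2 \eta)$.
Substituting back $\eta = x + 2t$, $\sigma = t$: $u(x,t) = w(x + 2t, t)$.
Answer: $u(x, t) = e^{-2 t} \sin(4 t + 2 x)$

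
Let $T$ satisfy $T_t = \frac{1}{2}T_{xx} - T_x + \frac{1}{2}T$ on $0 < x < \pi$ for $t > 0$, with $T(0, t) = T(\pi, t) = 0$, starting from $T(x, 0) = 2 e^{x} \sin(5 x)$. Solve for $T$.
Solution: Substitute $T = e^{x}u$.
Then $T_x = e^{x}(u_x + u)$, $T_{xx} = e^{x}(u_{xx} + 2u_x + u)$, $T_t = e^{x}u_t$; substituting and dividing by $e^{x}$, the lower-order terms cancel: $u_t = \frac{1}{2}u_{xx}$ (standard heat equation).
Data for $u$: $u(x,0) = e^{-x}T(x,0) = 2 \sin(5 x)$. The boundary conditions carry over: $u(0,t) = u(\pi,t) = 0$.
Separating variables: $u = \sum c_n e^{-n^2t/2} \sin(nx)$. From $u(x,0) = 2 \sin(5 x)$: $c_5=2$.
So $u(x,t) = 2 e^{-25 t/2} \sin(5 x)$, and $T(x,t) = e^{x}u(x,t)$.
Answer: $T(x, t) = 2 e^{-25 t/2} e^{x} \sin(5 x)$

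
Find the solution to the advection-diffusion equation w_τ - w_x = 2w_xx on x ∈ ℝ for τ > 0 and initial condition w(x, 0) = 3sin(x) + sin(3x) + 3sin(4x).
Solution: Moving frame: η = x + τ, σ = τ, w = u(η,σ), so w_τ = u_σ + u_η and w_xx = u_ηη.
Hence w_τ - w_x = u_σ and the PDE becomes the heat equation u_σ = 2u_ηη on η ∈ ℝ.
Initial data: u(η,0) = w(η,0) = 3sin(η) + sin(3η) + 3sin(4η). Each mode sin(nη) decays as exp(-2n²σ) on ℝ, so u(η,σ) = Σ c_n exp(-2n²σ) sin(nη) with c_1=3, c_3=1, c_4=3: u(η,σ) = 3exp(-2σ)sin(η) + exp(-18σ)sin(3η) + 3exp(-32σ)sin(4η).
Substituting back: w(x,τ) = u(x + τ, τ).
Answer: w(x, τ) = 3exp(-2τ)sin(x + τ) + exp(-18τ)sin(3x + 3τ) + 3exp(-32τ)sin(4x + 4τ)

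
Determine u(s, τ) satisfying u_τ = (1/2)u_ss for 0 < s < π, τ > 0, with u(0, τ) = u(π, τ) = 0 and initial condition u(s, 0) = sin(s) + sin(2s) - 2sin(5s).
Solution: Using separation of variables u = X(s)T(τ):
Eigenfunctions: sin(ns), n = 1, 2, 3, ...
General solution: u(s, τ) = Σ c_n sin(ns) exp(-n² τ/2)
Matching u(s,0) = sin(s) + sin(2s) - 2sin(5s) term by term: c_1=1, c_2=1, c_5=-2.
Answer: u(s, τ) = exp(-2τ)sin(2s) + exp(-τ/2)sin(s) - 2exp(-25τ/2)sin(5s)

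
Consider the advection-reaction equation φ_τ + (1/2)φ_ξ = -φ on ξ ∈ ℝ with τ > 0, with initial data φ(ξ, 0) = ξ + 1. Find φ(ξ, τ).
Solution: Substitute φ = exp(-τ)u.
Then φ_τ = exp(-τ)(u_τ - u), φ_ξ = exp(-τ)u_ξ; substituting and dividing by exp(-τ), the lower-order terms cancel: u_τ + (1/2)u_ξ = 0 (standard advection equation).
Data for u: u(ξ,0) = φ(ξ,0) = ξ + 1.
By characteristics (dξ/dτ = 1/2), u(ξ,τ) = f(ξ - (1/2)τ) with f = u(·, 0).
So u(ξ,τ) = ξ - (1/2)τ + 1, and φ(ξ,τ) = exp(-τ)u(ξ,τ).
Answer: φ(ξ, τ) = ξexp(-τ) - (1/2)τexp(-τ) + exp(-τ)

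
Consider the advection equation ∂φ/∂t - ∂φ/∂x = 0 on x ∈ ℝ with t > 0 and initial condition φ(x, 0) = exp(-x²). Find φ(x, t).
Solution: By method of characteristics (waves move left with speed 1):
Along characteristics x + t = const, φ is constant, so φ(x,t) = f(x + t) with f = φ(·, 0).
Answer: φ(x, t) = exp(-(t + x)²)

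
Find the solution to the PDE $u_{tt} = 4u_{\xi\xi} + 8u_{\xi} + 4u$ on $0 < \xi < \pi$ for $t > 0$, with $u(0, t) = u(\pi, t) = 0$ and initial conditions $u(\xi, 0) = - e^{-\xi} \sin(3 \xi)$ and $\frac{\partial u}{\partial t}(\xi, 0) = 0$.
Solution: Substitute $u = e^{-\xi}w$.
Then $u_{\xi} = e^{-\xi}(w_{\xi} - w)$, $u_{\xi\xi} = e^{-\xi}(w_{\xi\xi} - 2w_{\xi} + w)$, $u_{tt} = e^{-\xi}w_{tt}$; substituting and dividing by $e^{-\xi}$, the lower-order terms cancel: $w_{tt} = 4w_{\xi\xi}$ (standard wave equation).
Data for $w$: $w(\xi,0) = e^{\xi}u(\xi,0) = - \sin(3 \xi)$; $w_t(\xi,0) = e^{\xi}u_t(\xi,0) = 0$. The boundary conditions carry over: $w(0,t) = w(\pi,t) = 0$.
Separating variables: $w = \sum [A_n \cos(\omega_n t) + B_n \sin(\omega_n t)] \sin(n\xi)$, $\omega_n = 2n$. From ICs: $A_3=-1$.
So $w(\xi,t) = - \sin(3 \xi) \cos(6 t)$, and $u(\xi,t) = e^{-\xi}w(\xi,t)$.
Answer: $u(\xi, t) = - e^{-\xi} \sin(3 \xi) \cos(6 t)$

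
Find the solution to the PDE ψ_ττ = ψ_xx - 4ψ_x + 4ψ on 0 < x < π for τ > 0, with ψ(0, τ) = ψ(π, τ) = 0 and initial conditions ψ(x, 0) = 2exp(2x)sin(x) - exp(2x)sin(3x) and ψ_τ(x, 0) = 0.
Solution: Substitute ψ = exp(2x)u, i.e. u = exp(-2x)ψ.
By the product rule, ψ_x = exp(2x)(u_x + 2u), ψ_xx = exp(2x)(u_xx + 4u_x + 4u), ψ_ττ = exp(2x)u_ττ.
Substituting into the PDE and dividing by exp(2x): u_ττ = (u_xx + 4u_x + 4u) - 4(u_x + 2u) + 4u.
The lower-order terms cancel, leaving the standard wave equation u_ττ = u_xx.
Initial data for u: u(x,0) = exp(-2x)ψ(x,0) = 2sin(x) - sin(3x); u_τ(x,0) = exp(-2x)ψ_τ(x,0) = 0. The boundary conditions carry over: u(0,τ) = u(π,τ) = 0.
Solve for u:
  Using separation of variables u = X(x)T(τ):
  Eigenfunctions: sin(nx), n = 1, 2, 3, ...
  General solution: u(x, τ) = Σ [A_n cos(n τ) + B_n sin(n τ)] sin(nx)
  From u(x,0) = 2sin(x) - sin(3x): A_1=2, A_3=-1. From u_τ(x,0) = 0: all B_n = 0.
Hence u(x,τ) = 2sin(x)cos(τ) - sin(3x)cos(3τ).
Transform back: ψ(x,τ) = exp(2x)u(x,τ).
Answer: ψ(x, τ) = 2exp(2x)sin(x)cos(τ) - exp(2x)sin(3x)cos(3τ)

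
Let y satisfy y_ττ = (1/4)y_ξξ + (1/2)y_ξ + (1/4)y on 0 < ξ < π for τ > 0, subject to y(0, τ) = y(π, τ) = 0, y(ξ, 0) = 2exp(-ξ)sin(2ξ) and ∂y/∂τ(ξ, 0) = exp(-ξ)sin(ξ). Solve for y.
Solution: Substitute y = exp(-ξ)u.
Then y_ξ = exp(-ξ)(u_ξ - u), y_ξξ = exp(-ξ)(u_ξξ - 2u_ξ + u), y_ττ = exp(-ξ)u_ττ; substituting and dividing by exp(-ξ), the lower-order terms cancel: u_ττ = (1/4)u_ξξ (standard wave equation).
Data for u: u(ξ,0) = exp(ξ)y(ξ,0) = 2sin(2ξ); u_τ(ξ,0) = exp(ξ)y_τ(ξ,0) = sin(ξ). The boundary conditions carry over: u(0,τ) = u(π,τ) = 0.
Separating variables: u = Σ [A_n cos(ω_n τ) + B_n sin(ω_n τ)] sin(nξ), ω_n = n/2. From ICs (B_n = velocity coefficient / ω_n): A_2=2, B_1=2.
So u(ξ,τ) = 2sin(ξ)sin(τ/2) + 2sin(2ξ)cos(τ), and y(ξ,τ) = exp(-ξ)u(ξ,τ).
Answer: y(ξ, τ) = 2exp(-ξ)sin(ξ)sin(τ/2) + 2exp(-ξ)sin(2ξ)cos(τ)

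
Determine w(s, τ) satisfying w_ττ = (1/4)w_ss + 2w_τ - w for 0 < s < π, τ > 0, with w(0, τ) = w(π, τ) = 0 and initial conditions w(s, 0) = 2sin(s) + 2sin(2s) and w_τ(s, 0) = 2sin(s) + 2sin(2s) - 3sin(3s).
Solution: Substitute w = exp(τ)u, i.e. u = exp(-τ)w.
By the product rule, w_τ = exp(τ)(u_τ + u), w_ττ = exp(τ)(u_ττ + 2u_τ + u), w_ss = exp(τ)u_ss.
Substituting into the PDE and dividing by exp(τ): u_ττ + 2u_τ + u = (1/4)u_ss + 2(u_τ + u) - u.
The lower-order terms cancel, leaving the standard wave equation u_ττ = (1/4)u_ss.
Initial data for u: u(s,0) = w(s,0) = 2sin(s) + 2sin(2s); u_τ(s,0) = w_τ(s,0) - w(s,0) = -3sin(3s). The boundary conditions carry over: u(0,τ) = u(π,τ) = 0.
Solve for u:
  Using separation of variables u = X(s)T(τ):
  Eigenfunctions: sin(ns), n = 1, 2, 3, ...
  General solution: u(s, τ) = Σ [A_n cos(n τ/2) + B_n sin(n τ/2)] sin(ns)
  From u(s,0) = 2sin(s) + 2sin(2s): A_1=2, A_2=2. From u_τ(s,0) = -3sin(3s), using u_τ(s,0) = Σ ω_n B_n sin(ns) with ω_n = n/2: B_3 = (-3)/(3/2) = -2.
Hence u(s,τ) = 2sin(s)cos(τ/2) + 2sin(2s)cos(τ) - 2sin(3s)sin(3τ/2).
Transform back: w(s,τ) = exp(τ)u(s,τ).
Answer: w(s, τ) = 2exp(τ)sin(s)cos(τ/2) + 2exp(τ)sin(2s)cos(τ) - 2exp(τ)sin(3s)sin(3τ/2)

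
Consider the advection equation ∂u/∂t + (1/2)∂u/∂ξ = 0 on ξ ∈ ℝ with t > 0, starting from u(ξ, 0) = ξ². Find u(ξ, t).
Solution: By characteristics (dξ/dt = 1/2), u(ξ,t) = f(ξ - (1/2)t) with f = u(·, 0).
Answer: u(ξ, t) = (1/4)t² - tξ + ξ²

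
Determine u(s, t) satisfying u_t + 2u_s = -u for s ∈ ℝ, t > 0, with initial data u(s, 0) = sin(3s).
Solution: Substitute u = exp(-t)w.
Then u_t = exp(-t)(w_t - w), u_s = exp(-t)w_s; substituting and dividing by exp(-t), the lower-order terms cancel: w_t + 2w_s = 0 (standard advection equation).
Data for w: w(s,0) = u(s,0) = sin(3s).
By characteristics (ds/dt = 2), w(s,t) = f(s - 2t) with f = w(·, 0).
So w(s,t) = sin(3s - 6t), and u(s,t) = exp(-t)w(s,t).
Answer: u(s, t) = exp(-t)sin(3s - 6t)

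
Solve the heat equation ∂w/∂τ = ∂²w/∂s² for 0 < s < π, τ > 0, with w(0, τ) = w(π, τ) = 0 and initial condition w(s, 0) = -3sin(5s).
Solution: Separating variables: w = Σ c_n exp(-n²τ) sin(ns). From w(s,0) = -3sin(5s): c_5=-3.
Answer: w(s, τ) = -3exp(-25τ)sin(5s)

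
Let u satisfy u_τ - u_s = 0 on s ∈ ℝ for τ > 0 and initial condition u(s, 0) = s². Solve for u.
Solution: By method of characteristics (waves move left with speed 1):
Along characteristics s + τ = const, u is constant, so u(s,τ) = f(s + τ) with f = u(·, 0).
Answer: u(s, τ) = s² + 2sτ + τ²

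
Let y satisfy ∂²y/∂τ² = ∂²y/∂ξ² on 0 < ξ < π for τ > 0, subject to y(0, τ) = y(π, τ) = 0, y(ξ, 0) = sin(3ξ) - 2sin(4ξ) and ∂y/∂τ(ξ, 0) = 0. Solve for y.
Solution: Using separation of variables y = X(ξ)T(τ):
Eigenfunctions: sin(nξ), n = 1, 2, 3, ...
General solution: y(ξ, τ) = Σ [A_n cos(n τ) + B_n sin(n τ)] sin(nξ)
From y(ξ,0) = sin(3ξ) - 2sin(4ξ): A_3=1, A_4=-2. From y_τ(ξ,0) = 0: all B_n = 0.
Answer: y(ξ, τ) = sin(3ξ)cos(3τ) - 2sin(4ξ)cos(4τ)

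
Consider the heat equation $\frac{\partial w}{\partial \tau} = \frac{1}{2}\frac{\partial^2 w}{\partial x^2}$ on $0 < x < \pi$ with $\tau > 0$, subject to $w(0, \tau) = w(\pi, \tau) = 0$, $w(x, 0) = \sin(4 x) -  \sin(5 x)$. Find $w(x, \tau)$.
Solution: Using separation of variables $w = X(x)T(\tau)$:
Eigenfunctions: $\sin(nx)$, $n = 1, 2, 3, \ldots$
General solution: $w(x, \tau) = \sum c_n \sin(nx) e^{-n^2 \tau/2}$
Matching $w(x,0) = \sin(4 x) - \sin(5 x)$ term by term: $c_4=1, c_5=-1$.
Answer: $w(x, \tau) = e^{-8 \tau} \sin(4 x) -  e^{-25 \tau/2} \sin(5 x)$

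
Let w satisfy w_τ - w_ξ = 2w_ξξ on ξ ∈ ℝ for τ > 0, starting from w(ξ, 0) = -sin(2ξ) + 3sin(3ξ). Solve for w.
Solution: Change to a moving frame: let η = ξ + τ, σ = τ and write w(ξ,τ) = u(η,σ).
By the chain rule w_τ = u_σ + u_η, w_ξ = u_η, w_ξξ = u_ηη.
Then w_τ - w_ξ = u_σ: the advection term cancels and the PDE becomes the heat equation u_σ = 2u_ηη on η ∈ ℝ.
Initial data: u(η,0) = w(η,0) = -sin(2η) + 3sin(3η).
On η ∈ ℝ each mode satisfies (sin(nη))″ = -n² sin(nη), so exp(-2n²σ) sin(nη) solves the heat equation; by superposition u(η,σ) = Σ c_n exp(-2n²σ) sin(nη).
Reading off the coefficients: c_2=-1, c_3=3, so u(η,σ) = -exp(-8σ)sin(2η) + 3exp(-18σ)sin(3η).
Substituting back η = ξ + τ, σ = τ: w(ξ,τ) = u(ξ + τ, τ).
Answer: w(ξ, τ) = -exp(-8τ)sin(2ξ + 2τ) + 3exp(-18τ)sin(3ξ + 3τ)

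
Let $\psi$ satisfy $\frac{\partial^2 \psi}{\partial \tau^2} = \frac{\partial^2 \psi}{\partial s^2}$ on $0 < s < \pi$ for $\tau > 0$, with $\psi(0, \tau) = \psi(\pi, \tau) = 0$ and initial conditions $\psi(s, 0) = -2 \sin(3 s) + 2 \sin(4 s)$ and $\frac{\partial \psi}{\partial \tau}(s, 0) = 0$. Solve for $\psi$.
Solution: Separating variables: $\psi = \sum [A_n \cos(\omega_n \tau) + B_n \sin(\omega_n \tau)] \sin(ns)$, $\omega_n = n$. From ICs: $A_3=-2, A_4=2$.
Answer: $\psi(s, \tau) = -2 \sin(3 s) \cos(3 \tau) + 2 \sin(4 s) \cos(4 \tau)$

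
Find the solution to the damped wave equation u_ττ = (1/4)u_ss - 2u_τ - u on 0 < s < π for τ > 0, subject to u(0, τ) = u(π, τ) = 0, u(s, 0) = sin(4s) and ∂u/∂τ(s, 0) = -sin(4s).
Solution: Substitute u = exp(-τ)w, i.e. w = exp(τ)u.
By the product rule, u_τ = exp(-τ)(w_τ - w), u_ττ = exp(-τ)(w_ττ - 2w_τ + w), u_ss = exp(-τ)w_ss.
Substituting into the PDE and dividing by exp(-τ): w_ττ - 2w_τ + w = (1/4)w_ss - 2(w_τ - w) - w.
The lower-order terms cancel, leaving the standard wave equation w_ττ = (1/4)w_ss.
Initial data for w: w(s,0) = u(s,0) = sin(4s); w_τ(s,0) = u_τ(s,0) + u(s,0) = 0. The boundary conditions carry over: w(0,τ) = w(π,τ) = 0.
Solve for w:
  Using separation of variables w = X(s)T(τ):
  Eigenfunctions: sin(ns), n = 1, 2, 3, ...
  General solution: w(s, τ) = Σ [A_n cos(n τ/2) + B_n sin(n τ/2)] sin(ns)
  From w(s,0) = sin(4s): A_4=1. From w_τ(s,0) = 0: all B_n = 0.
Hence w(s,τ) = sin(4s)cos(2τ).
Transform back: u(s,τ) = exp(-τ)w(s,τ).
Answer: u(s, τ) = exp(-τ)sin(4s)cos(2τ)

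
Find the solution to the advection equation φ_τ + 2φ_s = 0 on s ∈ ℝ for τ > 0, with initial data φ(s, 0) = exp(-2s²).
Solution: By method of characteristics (waves move right with speed 2):
Along characteristics s - 2τ = const, φ is constant, so φ(s,τ) = f(s - 2τ) with f = φ(·, 0).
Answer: φ(s, τ) = exp(-2(s - 2τ)²)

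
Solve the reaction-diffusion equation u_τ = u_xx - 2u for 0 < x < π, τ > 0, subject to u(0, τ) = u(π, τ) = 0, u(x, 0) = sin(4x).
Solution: Substitute u = exp(-2τ)w, i.e. w = exp(2τ)u.
By the product rule, u_τ = exp(-2τ)(w_τ - 2w), u_xx = exp(-2τ)w_xx.
Substituting into the PDE and dividing by exp(-2τ): w_τ - 2w = w_xx - 2w.
The lower-order terms cancel, leaving the standard heat equation w_τ = w_xx.
Initial data for w: w(x,0) = u(x,0) = sin(4x). The boundary conditions carry over: w(0,τ) = w(π,τ) = 0.
Solve for w:
  Using separation of variables w = X(x)T(τ):
  Eigenfunctions: sin(nx), n = 1, 2, 3, ...
  General solution: w(x, τ) = Σ c_n sin(nx) exp(-n² τ)
  Matching w(x,0) = sin(4x) term by term: c_4=1.
Hence w(x,τ) = exp(-16τ)sin(4x).
Transform back: u(x,τ) = exp(-2τ)w(x,τ).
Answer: u(x, τ) = exp(-18τ)sin(4x)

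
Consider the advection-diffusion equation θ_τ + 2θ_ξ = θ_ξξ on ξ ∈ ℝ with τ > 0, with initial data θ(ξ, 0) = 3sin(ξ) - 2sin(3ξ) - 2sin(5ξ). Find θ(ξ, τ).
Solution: Change to a moving frame: let η = ξ - 2τ, σ = τ and write θ(ξ,τ) = u(η,σ).
By the chain rule θ_τ = u_σ - 2u_η, θ_ξ = u_η, θ_ξξ = u_ηη.
Then θ_τ + 2θ_ξ = u_σ: the advection term cancels and the PDE becomes the heat equation u_σ = u_ηη on η ∈ ℝ.
Initial data: u(η,0) = θ(η,0) = 3sin(η) - 2sin(3η) - 2sin(5η).
On η ∈ ℝ each mode satisfies (sin(nη))″ = -n² sin(nη), so exp(-n²σ) sin(nη) solves the heat equation; by superposition u(η,σ) = Σ c_n exp(-n²σ) sin(nη).
Reading off the coefficients: c_1=3, c_3=-2, c_5=-2, so u(η,σ) = 3exp(-σ)sin(η) - 2exp(-9σ)sin(3η) - 2exp(-25σ)sin(5η).
Substituting back η = ξ - 2τ, σ = τ: θ(ξ,τ) = u(ξ - 2τ, τ).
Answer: θ(ξ, τ) = 3exp(-τ)sin(ξ - 2τ) - 2exp(-9τ)sin(3ξ - 6τ) - 2exp(-25τ)sin(5ξ - 10τ)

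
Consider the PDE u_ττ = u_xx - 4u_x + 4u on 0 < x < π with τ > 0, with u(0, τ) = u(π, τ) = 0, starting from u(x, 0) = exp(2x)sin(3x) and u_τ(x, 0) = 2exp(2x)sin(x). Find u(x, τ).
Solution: Substitute u = exp(2x)w, i.e. w = exp(-2x)u.
By the product rule, u_x = exp(2x)(w_x + 2w), u_xx = exp(2x)(w_xx + 4w_x + 4w), u_ττ = exp(2x)w_ττ.
Substituting into the PDE and dividing by exp(2x): w_ττ = (w_xx + 4w_x + 4w) - 4(w_x + 2w) + 4w.
The lower-order terms cancel, leaving the standard wave equation w_ττ = w_xx.
Initial data for w: w(x,0) = exp(-2x)u(x,0) = sin(3x); w_τ(x,0) = exp(-2x)u_τ(x,0) = 2sin(x). The boundary conditions carry over: w(0,τ) = w(π,τ) = 0.
Solve for w:
  Using separation of variables w = X(x)T(τ):
  Eigenfunctions: sin(nx), n = 1, 2, 3, ...
  General solution: w(x, τ) = Σ [A_n cos(n τ) + B_n sin(n τ)] sin(nx)
  From w(x,0) = sin(3x): A_3=1. From w_τ(x,0) = 2sin(x), using w_τ(x,0) = Σ ω_n B_n sin(nx) with ω_n = n: B_1 = 2/1 = 2.
Hence w(x,τ) = 2sin(x)sin(τ) + sin(3x)cos(3τ).
Transform back: u(x,τ) = exp(2x)w(x,τ).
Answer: u(x, τ) = 2exp(2x)sin(x)sin(τ) + exp(2x)sin(3x)cos(3τ)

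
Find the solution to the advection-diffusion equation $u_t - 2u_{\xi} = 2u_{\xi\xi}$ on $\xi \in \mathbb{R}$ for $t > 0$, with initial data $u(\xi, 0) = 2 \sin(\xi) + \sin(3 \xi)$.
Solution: Change to a moving frame: let $\eta = \xi + 2t$, $\sigma = t$ and write $u(\xi,t) = w(\eta,\sigma)$.
By the chain rule $u_t = w_{\sigma} + 2w_{\eta}$, $u_{\xi} = w_{\eta}$, $u_{\xi\xi} = w_{\eta\eta}$.
Then $u_t - 2u_{\xi} = w_{\sigma}$: the advection term cancels and the PDE becomes the heat equation $w_{\sigma} = 2w_{\eta\eta}$ on $\eta \in \mathbb{R}$.
Initial data: $w(\eta,0) = u(\eta,0) = 2 \sin(\eta) + \sin(3 \eta)$.
On $\eta \in \mathbb{R}$ each mode satisfies $(\sin(n\eta))'' = -n^2 \sin(n\eta)$, so $e^{-2n^2\sigma} \sin(n\eta)$ solves the heat equation; by superposition $w(\eta,\sigma) = \sum c_n e^{-2n^2\sigma} \sin(n\eta)$.
Reading off the coefficients: $c_1=2, c_3=1$, so $w(\eta,\sigma) = 2 e^{-2 \sigma} \sin(\eta) + e^{-18 \sigma} \sin(3 \eta)$.
Substituting back $\eta = \xi + 2t$, $\sigma = t$: $u(\xi,t) = w(\xi + 2t, t)$.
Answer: $u(\xi, t) = 2 e^{-2 t} \sin(\xi + 2 t) + e^{-18 t} \sin(3 \xi + 6 t)$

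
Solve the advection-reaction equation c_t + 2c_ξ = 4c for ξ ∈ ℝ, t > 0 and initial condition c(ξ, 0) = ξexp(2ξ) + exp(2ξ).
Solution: Substitute c = exp(2ξ)u.
Then c_ξ = exp(2ξ)(u_ξ + 2u), c_t = exp(2ξ)u_t; substituting and dividing by exp(2ξ), the lower-order terms cancel: u_t + 2u_ξ = 0 (standard advection equation).
Data for u: u(ξ,0) = exp(-2ξ)c(ξ,0) = ξ + 1.
By characteristics (dξ/dt = 2), u(ξ,t) = f(ξ - 2t) with f = u(·, 0).
So u(ξ,t) = -2t + ξ + 1, and c(ξ,t) = exp(2ξ)u(ξ,t).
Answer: c(ξ, t) = -2texp(2ξ) + ξexp(2ξ) + exp(2ξ)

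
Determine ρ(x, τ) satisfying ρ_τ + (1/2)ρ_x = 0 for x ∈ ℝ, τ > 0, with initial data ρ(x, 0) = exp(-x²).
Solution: By characteristics (dx/dτ = 1/2), ρ(x,τ) = f(x - (1/2)τ) with f = ρ(·, 0).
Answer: ρ(x, τ) = exp(-(x - τ/2)²)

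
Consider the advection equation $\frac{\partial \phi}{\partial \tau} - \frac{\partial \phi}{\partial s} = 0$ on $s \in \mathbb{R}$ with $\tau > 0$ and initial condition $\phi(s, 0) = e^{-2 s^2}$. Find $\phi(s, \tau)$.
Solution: By characteristics ($ds/d\tau = -1$), $\phi(s,\tau) = f(s + \tau)$ with $f = \phi( \cdot , 0)$.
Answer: $\phi(s, \tau) = e^{-2 (\tau + s)^2}$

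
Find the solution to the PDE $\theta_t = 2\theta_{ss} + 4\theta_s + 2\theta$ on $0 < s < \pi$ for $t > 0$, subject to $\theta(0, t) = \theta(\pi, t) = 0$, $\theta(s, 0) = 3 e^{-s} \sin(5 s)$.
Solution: Substitute $\theta = e^{-s}u$, i.e. $u = e^{s}\theta$.
By the product rule, $\theta_s = e^{-s}(u_s - u)$, $\theta_{ss} = e^{-s}(u_{ss} - 2u_s + u)$, $\theta_t = e^{-s}u_t$.
Substituting into the PDE and dividing by $e^{-s}$: $u_t = 2(u_{ss} - 2u_s + u) + 4(u_s - u) + 2u$.
The lower-order terms cancel, leaving the standard heat equation $u_t = 2u_{ss}$.
Initial data for $u$: $u(s,0) = e^{s}\theta(s,0) = 3 \sin(5 s)$. The boundary conditions carry over: $u(0,t) = u(\pi,t) = 0$.
Solve for $u$:
  Using separation of variables $u = X(s)G(t)$:
  Eigenfunctions: $\sin(ns)$, $n = 1, 2, 3, \ldots$
  General solution: $u(s, t) = \sum c_n \sin(ns) e^{-2n^2 t}$
  Matching $u(s,0) = 3 \sin(5 s)$ term by term: $c_5=3$.
Hence $u(s,t) = 3 e^{-50 t} \sin(5 s)$.
Transform back: $\theta(s,t) = e^{-s}u(s,t)$.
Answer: $\theta(s, t) = 3 e^{-s} e^{-50 t} \sin(5 s)$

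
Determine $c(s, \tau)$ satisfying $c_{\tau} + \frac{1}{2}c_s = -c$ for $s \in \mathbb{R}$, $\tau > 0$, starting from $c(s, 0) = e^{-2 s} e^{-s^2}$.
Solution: Substitute $c = e^{-2s}u$, i.e. $u = e^{2s}c$.
By the product rule, $c_s = e^{-2s}(u_s - 2u)$, $c_{\tau} = e^{-2s}u_{\tau}$.
Substituting into the PDE and dividing by $e^{-2s}$: $u_{\tau} + \frac{1}{2}(u_s - 2u) = -u$.
The lower-order terms cancel, leaving the standard advection equation $u_{\tau} + \frac{1}{2}u_s = 0$.
Initial data for $u$: $u(s,0) = e^{2s}c(s,0) = e^{-s^2}$.
Solve for $u$:
  By method of characteristics (waves move right with speed 1/2):
  Along characteristics $s - \frac{1}{2}\tau =$ const, $u$ is constant, so $u(s,\tau) = f(s - \frac{1}{2}\tau)$ with $f = u( \cdot , 0)$.
Hence $u(s,\tau) = e^{-(s - \tau/2)^2}$.
Transform back: $c(s,\tau) = e^{-2s}u(s,\tau)$.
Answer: $c(s, \tau) = e^{-2 s} e^{-(-\tau/2 + s)^2}$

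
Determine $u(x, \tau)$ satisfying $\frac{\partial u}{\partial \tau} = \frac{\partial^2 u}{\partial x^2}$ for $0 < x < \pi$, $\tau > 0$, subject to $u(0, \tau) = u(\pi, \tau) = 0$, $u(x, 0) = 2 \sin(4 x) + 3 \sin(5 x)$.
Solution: Separating variables: $u = \sum c_n e^{-n^2\tau} \sin(nx)$. From $u(x,0) = 2 \sin(4 x) + 3 \sin(5 x)$: $c_4=2, c_5=3$.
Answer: $u(x, \tau) = 2 e^{-16 \tau} \sin(4 x) + 3 e^{-25 \tau} \sin(5 x)$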